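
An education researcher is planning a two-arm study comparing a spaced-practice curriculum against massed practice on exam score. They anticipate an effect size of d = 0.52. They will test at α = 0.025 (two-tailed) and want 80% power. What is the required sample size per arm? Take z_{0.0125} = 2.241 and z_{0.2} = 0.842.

For two independent groups with equal n: n = 2·((z_{α/2} + z_β) / d)².
z_{α/2} + z_β = 2.241 + 0.842 = 3.083.
n = 2 × (3.083 / 0.52)² = 2 × 5.929² = 2 × 35.15 = 70.3.
Round up to the next whole participant.

n = 71 per group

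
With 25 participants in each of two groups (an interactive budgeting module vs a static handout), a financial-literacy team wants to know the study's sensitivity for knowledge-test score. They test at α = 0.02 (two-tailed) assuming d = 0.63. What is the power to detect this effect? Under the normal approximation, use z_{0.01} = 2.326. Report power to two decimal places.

For two equal groups, power = Φ(d·√(n/2) − z_{α/2}).
d·√(n/2) = 0.63 × √(25/2) = 0.63 × 3.536 = 2.227.
z_β = 2.227 − 2.326 = -0.099.
Power = Φ(-0.099) = 0.461.

power ≈ 0.46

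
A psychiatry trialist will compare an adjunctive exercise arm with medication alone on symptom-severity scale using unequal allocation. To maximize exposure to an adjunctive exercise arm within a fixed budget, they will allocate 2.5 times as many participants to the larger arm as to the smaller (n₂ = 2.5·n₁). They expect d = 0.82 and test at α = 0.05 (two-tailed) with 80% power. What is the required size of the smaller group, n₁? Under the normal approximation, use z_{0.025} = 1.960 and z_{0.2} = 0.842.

With allocation ratio k = n₂/n₁ = 2.5, Var(x̄₁−x̄₂) = σ²(1/n₁ + 1/(k·n₁)) = σ²·(k+1)/(k·n₁).
So n₁ = (1 + 1/k)·((z_{α/2} + z_β)/d)² = 1.400 × (2.802/0.82)².
n₁ = 1.400 × 11.68 = 16.3.
Round up: n₁ = 17, giving n₂ = ⌈2.5 × 17⌉ = ⌈42.5⌉ = 43.

n₁ = 17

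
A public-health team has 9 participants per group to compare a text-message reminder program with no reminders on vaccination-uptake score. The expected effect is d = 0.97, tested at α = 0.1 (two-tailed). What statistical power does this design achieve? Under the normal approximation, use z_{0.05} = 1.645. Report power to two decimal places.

power ≈ 0.66

For two equal groups, power = Φ(d·√(n/2) − z_{α/2}).
d·√(n/2) = 0.97 × √(9/2) = 0.97 × 2.121 = 2.058.
z_β = 2.058 − 1.645 = 0.413.
Power = Φ(0.413) = 0.660.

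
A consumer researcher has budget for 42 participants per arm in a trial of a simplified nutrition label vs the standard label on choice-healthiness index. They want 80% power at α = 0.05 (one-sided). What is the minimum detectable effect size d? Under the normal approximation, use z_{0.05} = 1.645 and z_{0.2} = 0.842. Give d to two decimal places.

For two independent groups of n = 42 each: d_min = (z_{α} + z_β)·√(2/n).
z-sum = 1.645 + 0.842 = 2.487.
d_min = 2.487 × √(2/42) = 2.487 × 0.2182 = 0.543.

d_min ≈ 0.54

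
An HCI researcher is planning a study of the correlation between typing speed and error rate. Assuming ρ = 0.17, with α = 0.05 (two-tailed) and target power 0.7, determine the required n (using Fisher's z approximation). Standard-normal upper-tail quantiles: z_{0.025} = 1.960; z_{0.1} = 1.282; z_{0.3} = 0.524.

Fisher's z: C = ½·ln((1+r)/(1−r)) = ½·ln(1.4096) = 0.1717.
n = ((z_{α/2} + z_β)/C)² + 3.
(1.960 + 0.524) / 0.1717 = 2.484 / 0.1717 = 14.467.
n = 14.467² + 3 = 209.30 + 3 = 212.3.
Round up.

n = 213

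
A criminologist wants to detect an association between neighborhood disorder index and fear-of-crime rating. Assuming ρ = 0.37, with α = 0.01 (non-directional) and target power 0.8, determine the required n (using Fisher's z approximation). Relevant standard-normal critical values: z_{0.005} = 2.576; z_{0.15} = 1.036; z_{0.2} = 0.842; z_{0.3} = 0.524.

n = 81

Fisher's z: C = ½·ln((1+r)/(1−r)) = ½·ln(2.1746) = 0.3884.
n = ((z_{α/2} + z_β)/C)² + 3.
(2.576 + 0.842) / 0.3884 = 3.418 / 0.3884 = 8.800.
n = 8.800² + 3 = 77.44 + 3 = 80.4.
Round up.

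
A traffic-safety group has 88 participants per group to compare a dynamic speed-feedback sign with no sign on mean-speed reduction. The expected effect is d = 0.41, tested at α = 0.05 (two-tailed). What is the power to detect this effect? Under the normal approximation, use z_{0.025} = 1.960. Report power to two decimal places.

power ≈ 0.78

For two equal groups, power = Φ(d·√(n/2) − z_{α/2}).
d·√(n/2) = 0.41 × √(88/2) = 0.41 × 6.633 = 2.720.
z_β = 2.720 − 1.960 = 0.760.
Power = Φ(0.760) = 0.776.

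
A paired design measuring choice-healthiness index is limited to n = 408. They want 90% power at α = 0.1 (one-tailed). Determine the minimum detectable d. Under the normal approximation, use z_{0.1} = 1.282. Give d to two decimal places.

d_min ≈ 0.13

For a single sample (or paired design) of n = 408: d_min = (z_{α} + z_β)/√n.
z-sum = 1.282 + 1.282 = 2.564.
d_min = 2.564 / √408 = 2.564 / 20.199 = 0.127.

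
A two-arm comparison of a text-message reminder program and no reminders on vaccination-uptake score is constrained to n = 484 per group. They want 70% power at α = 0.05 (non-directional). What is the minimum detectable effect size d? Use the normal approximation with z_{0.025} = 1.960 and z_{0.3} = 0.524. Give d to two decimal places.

For two independent groups of n = 484 each: d_min = (z_{α/2} + z_β)·√(2/n).
z-sum = 1.960 + 0.524 = 2.484.
d_min = 2.484 × √(2/484) = 2.484 × 0.0643 = 0.160.

d_min ≈ 0.16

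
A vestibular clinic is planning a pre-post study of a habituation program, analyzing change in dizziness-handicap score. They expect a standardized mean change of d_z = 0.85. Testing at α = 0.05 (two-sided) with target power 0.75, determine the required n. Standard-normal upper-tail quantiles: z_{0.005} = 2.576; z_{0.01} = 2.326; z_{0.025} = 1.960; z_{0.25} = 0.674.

For a paired (one-sample on differences) test: n = ((z_{α/2} + z_β) / d)².
z_{α/2} + z_β = 1.960 + 0.674 = 2.634.
n = (2.634 / 0.85)² = 3.099² = 9.60.
Round up.

n = 10 pairs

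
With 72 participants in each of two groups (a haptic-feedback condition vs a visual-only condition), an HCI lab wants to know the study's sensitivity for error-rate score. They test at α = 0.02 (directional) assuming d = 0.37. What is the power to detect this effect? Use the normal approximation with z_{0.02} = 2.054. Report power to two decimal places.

power ≈ 0.57

For two equal groups, power = Φ(d·√(n/2) − z_{α}).
d·√(n/2) = 0.37 × √(72/2) = 0.37 × 6.000 = 2.220.
z_β = 2.220 − 2.054 = 0.166.
Power = Φ(0.166) = 0.566.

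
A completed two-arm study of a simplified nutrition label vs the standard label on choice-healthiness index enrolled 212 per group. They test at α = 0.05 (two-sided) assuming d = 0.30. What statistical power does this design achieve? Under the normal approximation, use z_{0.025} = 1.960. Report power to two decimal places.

power ≈ 0.87

For two equal groups, power = Φ(d·√(n/2) − z_{α/2}).
d·√(n/2) = 0.30 × √(212/2) = 0.30 × 10.296 = 3.089.
z_β = 3.089 − 1.960 = 1.129.
Power = Φ(1.129) = 0.870.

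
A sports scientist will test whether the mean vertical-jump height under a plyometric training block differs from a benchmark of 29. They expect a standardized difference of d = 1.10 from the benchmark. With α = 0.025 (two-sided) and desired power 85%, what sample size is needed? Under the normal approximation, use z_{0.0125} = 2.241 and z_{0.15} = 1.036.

For a one-sample test: n = ((z_{α/2} + z_β) / d)².
z_{α/2} + z_β = 2.241 + 1.036 = 3.277.
n = (3.277 / 1.10)² = 2.979² = 8.87.
Round up.

n = 9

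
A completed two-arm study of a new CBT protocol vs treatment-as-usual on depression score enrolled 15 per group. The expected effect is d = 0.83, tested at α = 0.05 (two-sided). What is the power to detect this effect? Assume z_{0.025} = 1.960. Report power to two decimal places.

power ≈ 0.62

For two equal groups, power = Φ(d·√(n/2) − z_{α/2}).
d·√(n/2) = 0.83 × √(15/2) = 0.83 × 2.739 = 2.273.
z_β = 2.273 − 1.960 = 0.313.
Power = Φ(0.313) = 0.623.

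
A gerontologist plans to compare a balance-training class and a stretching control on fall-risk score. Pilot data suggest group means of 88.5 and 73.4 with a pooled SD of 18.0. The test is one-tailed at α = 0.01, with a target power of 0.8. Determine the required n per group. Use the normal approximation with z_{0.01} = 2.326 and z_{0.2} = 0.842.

Cohen's d = |M₁ − M₂| / SD_pooled = |88.5 − 73.4| / 18.0 = 15.1 / 18.0 = 0.839.
For two independent groups with equal n: n = 2·((z_{α} + z_β) / d)².
z_{α} + z_β = 2.326 + 0.842 = 3.168.
n = 2 × (3.168 / 0.839)² = 2 × 3.776² = 2 × 14.26 = 28.5.
Round up to the next whole participant.

n = 29 per group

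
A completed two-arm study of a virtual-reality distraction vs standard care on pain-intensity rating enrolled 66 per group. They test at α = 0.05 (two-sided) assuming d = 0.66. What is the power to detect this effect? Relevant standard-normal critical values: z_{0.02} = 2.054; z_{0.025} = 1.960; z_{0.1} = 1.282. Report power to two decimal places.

For two equal groups, power = Φ(d·√(n/2) − z_{α/2}).
d·√(n/2) = 0.66 × √(66/2) = 0.66 × 5.745 = 3.791.
z_β = 3.791 − 1.960 = 1.831.
Power = Φ(1.831) = 0.966.

power ≈ 0.97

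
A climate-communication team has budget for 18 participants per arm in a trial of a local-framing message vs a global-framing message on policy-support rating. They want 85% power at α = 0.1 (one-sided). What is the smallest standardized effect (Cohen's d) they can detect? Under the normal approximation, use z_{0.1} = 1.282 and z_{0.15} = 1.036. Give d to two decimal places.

For two independent groups of n = 18 each: d_min = (z_{α} + z_β)·√(2/n).
z-sum = 1.282 + 1.036 = 2.318.
d_min = 2.318 × √(2/18) = 2.318 × 0.3333 = 0.773.

d_min ≈ 0.77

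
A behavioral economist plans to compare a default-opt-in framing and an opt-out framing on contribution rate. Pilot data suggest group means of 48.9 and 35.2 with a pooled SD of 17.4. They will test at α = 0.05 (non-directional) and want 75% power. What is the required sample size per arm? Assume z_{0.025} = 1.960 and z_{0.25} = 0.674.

Cohen's d = |M₁ − M₂| / SD_pooled = |48.9 − 35.2| / 17.4 = 13.7 / 17.4 = 0.787.
For two independent groups with equal n: n = 2·((z_{α/2} + z_β) / d)².
z_{α/2} + z_β = 1.960 + 0.674 = 2.634.
n = 2 × (2.634 / 0.787)² = 2 × 3.347² = 2 × 11.20 = 22.4.
Round up to the next whole participant.

n = 23 per group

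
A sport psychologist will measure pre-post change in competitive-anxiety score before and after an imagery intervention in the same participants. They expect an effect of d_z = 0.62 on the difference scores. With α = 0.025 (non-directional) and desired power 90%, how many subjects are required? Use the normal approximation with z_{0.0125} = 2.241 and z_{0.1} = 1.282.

n = 33 pairs

For a paired (one-sample on differences) test: n = ((z_{α/2} + z_β) / d)².
z_{α/2} + z_β = 2.241 + 1.282 = 3.523.
n = (3.523 / 0.62)² = 5.682² = 32.29.
Round up.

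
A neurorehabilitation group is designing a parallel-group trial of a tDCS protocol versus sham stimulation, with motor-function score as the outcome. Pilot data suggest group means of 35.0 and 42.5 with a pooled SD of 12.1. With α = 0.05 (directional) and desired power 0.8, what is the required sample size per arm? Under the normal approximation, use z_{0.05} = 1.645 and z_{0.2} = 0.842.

n = 33 per group

Cohen's d = |M₁ − M₂| / SD_pooled = |35.0 − 42.5| / 12.1 = 7.5 / 12.1 = 0.620.
For two independent groups with equal n: n = 2·((z_{α} + z_β) / d)².
z_{α} + z_β = 1.645 + 0.842 = 2.487.
n = 2 × (2.487 / 0.620)² = 2 × 4.011² = 2 × 16.09 = 32.2.
Round up to the next whole participant.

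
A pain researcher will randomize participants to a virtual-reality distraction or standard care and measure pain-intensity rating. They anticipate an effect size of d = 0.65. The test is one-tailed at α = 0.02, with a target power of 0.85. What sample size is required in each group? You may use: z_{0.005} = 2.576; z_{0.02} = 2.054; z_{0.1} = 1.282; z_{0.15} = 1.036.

For two independent groups with equal n: n = 2·((z_{α} + z_β) / d)².
z_{α} + z_β = 2.054 + 1.036 = 3.090.
n = 2 × (3.090 / 0.65)² = 2 × 4.754² = 2 × 22.60 = 45.2.
Round up to the next whole participant.

n = 46 per group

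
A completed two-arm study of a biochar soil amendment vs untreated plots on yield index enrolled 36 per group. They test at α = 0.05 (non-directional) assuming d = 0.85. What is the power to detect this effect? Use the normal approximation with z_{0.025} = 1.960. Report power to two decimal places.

power ≈ 0.95

For two equal groups, power = Φ(d·√(n/2) − z_{α/2}).
d·√(n/2) = 0.85 × √(36/2) = 0.85 × 4.243 = 3.606.
z_β = 3.606 − 1.960 = 1.646.
Power = Φ(1.646) = 0.950.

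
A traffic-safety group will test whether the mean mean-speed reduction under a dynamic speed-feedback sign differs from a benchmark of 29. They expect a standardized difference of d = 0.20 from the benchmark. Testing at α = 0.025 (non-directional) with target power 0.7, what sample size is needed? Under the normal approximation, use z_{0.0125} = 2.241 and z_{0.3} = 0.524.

For a one-sample test: n = ((z_{α/2} + z_β) / d)².
z_{α/2} + z_β = 2.241 + 0.524 = 2.765.
n = (2.765 / 0.20)² = 13.825² = 191.13.
Round up.

n = 192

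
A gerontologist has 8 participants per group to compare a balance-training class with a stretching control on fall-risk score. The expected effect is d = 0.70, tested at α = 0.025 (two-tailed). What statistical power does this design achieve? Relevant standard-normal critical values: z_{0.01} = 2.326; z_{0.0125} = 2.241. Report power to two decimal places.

For two equal groups, power = Φ(d·√(n/2) − z_{α/2}).
d·√(n/2) = 0.70 × √(8/2) = 0.70 × 2.000 = 1.400.
z_β = 1.400 − 2.241 = -0.841.
Power = Φ(-0.841) = 0.200.

power ≈ 0.20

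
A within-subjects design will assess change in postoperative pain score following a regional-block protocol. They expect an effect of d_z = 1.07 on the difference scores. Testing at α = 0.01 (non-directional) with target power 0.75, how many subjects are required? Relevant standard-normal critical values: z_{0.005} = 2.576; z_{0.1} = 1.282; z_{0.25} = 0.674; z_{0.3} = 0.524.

n = 10 pairs

For a paired (one-sample on differences) test: n = ((z_{α/2} + z_β) / d)².
z_{α/2} + z_β = 2.576 + 0.674 = 3.250.
n = (3.250 / 1.07)² = 3.037² = 9.23.
Round up.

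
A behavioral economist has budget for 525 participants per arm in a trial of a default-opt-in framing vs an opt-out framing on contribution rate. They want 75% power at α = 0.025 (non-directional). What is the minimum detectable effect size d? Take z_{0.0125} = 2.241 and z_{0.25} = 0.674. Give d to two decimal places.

d_min ≈ 0.18

For two independent groups of n = 525 each: d_min = (z_{α/2} + z_β)·√(2/n).
z-sum = 2.241 + 0.674 = 2.915.
d_min = 2.915 × √(2/525) = 2.915 × 0.0617 = 0.180.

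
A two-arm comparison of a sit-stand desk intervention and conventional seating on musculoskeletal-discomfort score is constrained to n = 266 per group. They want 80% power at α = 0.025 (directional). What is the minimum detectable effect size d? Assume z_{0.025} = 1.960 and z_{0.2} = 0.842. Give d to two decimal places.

For two independent groups of n = 266 each: d_min = (z_{α} + z_β)·√(2/n).
z-sum = 1.960 + 0.842 = 2.802.
d_min = 2.802 × √(2/266) = 2.802 × 0.0867 = 0.243.

d_min ≈ 0.24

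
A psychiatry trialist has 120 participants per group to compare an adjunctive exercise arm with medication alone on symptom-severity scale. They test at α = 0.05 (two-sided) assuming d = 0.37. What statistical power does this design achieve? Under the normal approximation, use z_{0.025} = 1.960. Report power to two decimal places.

power ≈ 0.82

For two equal groups, power = Φ(d·√(n/2) − z_{α/2}).
d·√(n/2) = 0.37 × √(120/2) = 0.37 × 7.746 = 2.866.
z_β = 2.866 − 1.960 = 0.906.
Power = Φ(0.906) = 0.818.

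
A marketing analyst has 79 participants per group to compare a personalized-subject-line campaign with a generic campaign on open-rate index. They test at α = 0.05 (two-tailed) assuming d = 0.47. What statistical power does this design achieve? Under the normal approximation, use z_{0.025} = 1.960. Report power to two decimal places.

power ≈ 0.84

For two equal groups, power = Φ(d·√(n/2) − z_{α/2}).
d·√(n/2) = 0.47 × √(79/2) = 0.47 × 6.285 = 2.954.
z_β = 2.954 − 1.960 = 0.994.
Power = Φ(0.994) = 0.840.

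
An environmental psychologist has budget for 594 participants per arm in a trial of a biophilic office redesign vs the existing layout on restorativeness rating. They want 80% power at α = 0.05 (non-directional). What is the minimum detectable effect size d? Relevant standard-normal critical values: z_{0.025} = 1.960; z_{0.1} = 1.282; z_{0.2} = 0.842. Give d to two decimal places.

For two independent groups of n = 594 each: d_min = (z_{α/2} + z_β)·√(2/n).
z-sum = 1.960 + 0.842 = 2.802.
d_min = 2.802 × √(2/594) = 2.802 × 0.0580 = 0.163.

d_min ≈ 0.16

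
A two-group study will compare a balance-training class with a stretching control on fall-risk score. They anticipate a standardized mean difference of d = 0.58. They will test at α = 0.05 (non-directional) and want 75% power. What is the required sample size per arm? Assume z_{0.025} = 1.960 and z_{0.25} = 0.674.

For two independent groups with equal n: n = 2·((z_{α/2} + z_β) / d)².
z_{α/2} + z_β = 1.960 + 0.674 = 2.634.
n = 2 × (2.634 / 0.58)² = 2 × 4.541² = 2 × 20.62 = 41.2.
Round up to the next whole participant.

n = 42 per group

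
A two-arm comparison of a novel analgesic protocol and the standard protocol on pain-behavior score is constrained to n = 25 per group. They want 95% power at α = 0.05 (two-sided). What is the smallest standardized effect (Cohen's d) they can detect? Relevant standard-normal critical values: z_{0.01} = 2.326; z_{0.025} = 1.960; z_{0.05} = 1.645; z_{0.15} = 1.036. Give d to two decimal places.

d_min ≈ 1.02

For two independent groups of n = 25 each: d_min = (z_{α/2} + z_β)·√(2/n).
z-sum = 1.960 + 1.645 = 3.605.
d_min = 3.605 × √(2/25) = 3.605 × 0.2828 = 1.020.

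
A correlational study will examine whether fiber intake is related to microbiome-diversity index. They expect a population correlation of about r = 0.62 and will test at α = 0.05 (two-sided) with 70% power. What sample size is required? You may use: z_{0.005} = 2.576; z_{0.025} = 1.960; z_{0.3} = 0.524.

Fisher's z: C = ½·ln((1+r)/(1−r)) = ½·ln(4.2632) = 0.7250.
n = ((z_{α/2} + z_β)/C)² + 3.
(1.960 + 0.524) / 0.7250 = 2.484 / 0.7250 = 3.426.
n = 3.426² + 3 = 11.74 + 3 = 14.7.
Round up.

n = 15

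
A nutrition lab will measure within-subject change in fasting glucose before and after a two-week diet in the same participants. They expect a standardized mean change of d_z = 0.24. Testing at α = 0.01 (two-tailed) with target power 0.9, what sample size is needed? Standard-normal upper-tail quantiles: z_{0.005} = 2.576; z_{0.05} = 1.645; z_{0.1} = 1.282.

n = 259 pairs

For a paired (one-sample on differences) test: n = ((z_{α/2} + z_β) / d)².
z_{α/2} + z_β = 2.576 + 1.282 = 3.858.
n = (3.858 / 0.24)² = 16.075² = 258.41.
Round up.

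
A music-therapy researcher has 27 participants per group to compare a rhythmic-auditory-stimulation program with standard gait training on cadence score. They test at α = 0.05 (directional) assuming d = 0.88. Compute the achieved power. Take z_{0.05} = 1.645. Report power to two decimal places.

For two equal groups, power = Φ(d·√(n/2) − z_{α}).
d·√(n/2) = 0.88 × √(27/2) = 0.88 × 3.674 = 3.233.
z_β = 3.233 − 1.645 = 1.588.
Power = Φ(1.588) = 0.944.

power ≈ 0.94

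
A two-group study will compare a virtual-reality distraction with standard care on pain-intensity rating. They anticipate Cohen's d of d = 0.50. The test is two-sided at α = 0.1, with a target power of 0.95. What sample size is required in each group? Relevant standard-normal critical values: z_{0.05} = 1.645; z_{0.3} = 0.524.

n = 87 per group

For two independent groups with equal n: n = 2·((z_{α/2} + z_β) / d)².
z_{α/2} + z_β = 1.645 + 1.645 = 3.290.
n = 2 × (3.290 / 0.50)² = 2 × 6.580² = 2 × 43.30 = 86.6.
Round up to the next whole participant.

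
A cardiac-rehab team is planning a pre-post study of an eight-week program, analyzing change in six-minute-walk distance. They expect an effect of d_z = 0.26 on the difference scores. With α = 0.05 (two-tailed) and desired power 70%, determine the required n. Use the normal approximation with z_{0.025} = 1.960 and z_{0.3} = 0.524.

For a paired (one-sample on differences) test: n = ((z_{α/2} + z_β) / d)².
z_{α/2} + z_β = 1.960 + 0.524 = 2.484.
n = (2.484 / 0.26)² = 9.554² = 91.28.
Round up.

n = 92 pairs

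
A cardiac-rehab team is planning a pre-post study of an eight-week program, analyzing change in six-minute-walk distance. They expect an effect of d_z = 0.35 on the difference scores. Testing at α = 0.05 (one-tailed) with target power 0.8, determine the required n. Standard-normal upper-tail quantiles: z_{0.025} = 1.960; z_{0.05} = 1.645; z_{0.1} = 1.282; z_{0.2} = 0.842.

n = 51 pairs

For a paired (one-sample on differences) test: n = ((z_{α} + z_β) / d)².
z_{α} + z_β = 1.645 + 0.842 = 2.487.
n = (2.487 / 0.35)² = 7.106² = 50.49.
Round up.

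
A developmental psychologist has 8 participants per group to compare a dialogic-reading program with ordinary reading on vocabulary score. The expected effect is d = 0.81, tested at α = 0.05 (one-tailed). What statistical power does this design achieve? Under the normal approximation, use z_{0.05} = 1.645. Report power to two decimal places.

power ≈ 0.49

For two equal groups, power = Φ(d·√(n/2) − z_{α}).
d·√(n/2) = 0.81 × √(8/2) = 0.81 × 2.000 = 1.620.
z_β = 1.620 − 1.645 = -0.025.
Power = Φ(-0.025) = 0.490.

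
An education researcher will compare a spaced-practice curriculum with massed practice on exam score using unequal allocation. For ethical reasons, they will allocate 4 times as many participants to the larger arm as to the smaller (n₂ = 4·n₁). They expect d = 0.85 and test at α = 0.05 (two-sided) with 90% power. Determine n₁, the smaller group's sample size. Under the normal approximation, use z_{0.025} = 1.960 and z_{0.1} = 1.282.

With allocation ratio k = n₂/n₁ = 4, Var(x̄₁−x̄₂) = σ²(1/n₁ + 1/(k·n₁)) = σ²·(k+1)/(k·n₁).
So n₁ = (1 + 1/k)·((z_{α/2} + z_β)/d)² = 1.250 × (3.242/0.85)².
n₁ = 1.250 × 14.55 = 18.2.
Round up: n₁ = 19, giving n₂ = 4 × 19 = 76.

n₁ = 19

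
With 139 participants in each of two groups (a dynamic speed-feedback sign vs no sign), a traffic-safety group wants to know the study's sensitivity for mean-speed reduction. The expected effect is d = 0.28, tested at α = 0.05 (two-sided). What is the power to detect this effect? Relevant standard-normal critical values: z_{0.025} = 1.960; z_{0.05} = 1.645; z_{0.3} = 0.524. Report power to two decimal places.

power ≈ 0.65

For two equal groups, power = Φ(d·√(n/2) − z_{α/2}).
d·√(n/2) = 0.28 × √(139/2) = 0.28 × 8.337 = 2.334.
z_β = 2.334 − 1.960 = 0.374.
Power = Φ(0.374) = 0.646.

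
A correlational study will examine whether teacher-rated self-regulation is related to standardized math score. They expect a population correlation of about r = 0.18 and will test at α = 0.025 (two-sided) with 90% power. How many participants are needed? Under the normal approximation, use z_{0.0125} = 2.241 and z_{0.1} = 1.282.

n = 378

Fisher's z: C = ½·ln((1+r)/(1−r)) = ½·ln(1.4390) = 0.1820.
n = ((z_{α/2} + z_β)/C)² + 3.
(2.241 + 1.282) / 0.1820 = 3.523 / 0.1820 = 19.357.
n = 19.357² + 3 = 374.70 + 3 = 377.7.
Round up.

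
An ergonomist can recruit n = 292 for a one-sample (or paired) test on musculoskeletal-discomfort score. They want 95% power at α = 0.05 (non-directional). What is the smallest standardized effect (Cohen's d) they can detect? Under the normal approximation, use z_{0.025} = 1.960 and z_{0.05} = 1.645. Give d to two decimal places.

For a single sample (or paired design) of n = 292: d_min = (z_{α/2} + z_β)/√n.
z-sum = 1.960 + 1.645 = 3.605.
d_min = 3.605 / √292 = 3.605 / 17.088 = 0.211.

d_min ≈ 0.21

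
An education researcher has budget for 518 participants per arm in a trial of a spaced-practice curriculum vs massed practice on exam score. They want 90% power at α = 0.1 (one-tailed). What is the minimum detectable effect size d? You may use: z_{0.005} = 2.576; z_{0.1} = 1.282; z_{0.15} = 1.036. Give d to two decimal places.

For two independent groups of n = 518 each: d_min = (z_{α} + z_β)·√(2/n).
z-sum = 1.282 + 1.282 = 2.564.
d_min = 2.564 × √(2/518) = 2.564 × 0.0621 = 0.159.

d_min ≈ 0.16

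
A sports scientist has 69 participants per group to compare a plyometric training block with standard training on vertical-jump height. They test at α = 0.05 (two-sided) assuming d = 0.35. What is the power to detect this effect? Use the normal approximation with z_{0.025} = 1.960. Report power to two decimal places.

power ≈ 0.54

For two equal groups, power = Φ(d·√(n/2) − z_{α/2}).
d·√(n/2) = 0.35 × √(69/2) = 0.35 × 5.874 = 2.056.
z_β = 2.056 − 1.960 = 0.096.
Power = Φ(0.096) = 0.538.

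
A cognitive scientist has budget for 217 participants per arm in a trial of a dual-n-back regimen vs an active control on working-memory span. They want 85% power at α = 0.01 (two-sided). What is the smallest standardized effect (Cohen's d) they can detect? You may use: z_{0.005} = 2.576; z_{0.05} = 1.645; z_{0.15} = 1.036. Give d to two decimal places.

For two independent groups of n = 217 each: d_min = (z_{α/2} + z_β)·√(2/n).
z-sum = 2.576 + 1.036 = 3.612.
d_min = 3.612 × √(2/217) = 3.612 × 0.0960 = 0.347.

d_min ≈ 0.35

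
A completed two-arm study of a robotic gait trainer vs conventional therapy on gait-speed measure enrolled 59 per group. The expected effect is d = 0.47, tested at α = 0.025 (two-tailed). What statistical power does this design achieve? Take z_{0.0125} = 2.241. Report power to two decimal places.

power ≈ 0.62

For two equal groups, power = Φ(d·√(n/2) − z_{α/2}).
d·√(n/2) = 0.47 × √(59/2) = 0.47 × 5.431 = 2.553.
z_β = 2.553 − 2.241 = 0.312.
Power = Φ(0.312) = 0.622.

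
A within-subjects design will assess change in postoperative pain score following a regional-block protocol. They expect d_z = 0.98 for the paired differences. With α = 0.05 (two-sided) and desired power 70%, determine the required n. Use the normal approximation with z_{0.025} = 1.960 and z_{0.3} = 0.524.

For a paired (one-sample on differences) test: n = ((z_{α/2} + z_β) / d)².
z_{α/2} + z_β = 1.960 + 0.524 = 2.484.
n = (2.484 / 0.98)² = 2.535² = 6.42.
Round up.

n = 7 pairs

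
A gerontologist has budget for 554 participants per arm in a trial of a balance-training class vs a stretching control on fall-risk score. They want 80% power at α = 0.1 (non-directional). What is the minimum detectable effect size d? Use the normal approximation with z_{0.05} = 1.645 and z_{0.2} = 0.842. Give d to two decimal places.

d_min ≈ 0.15

For two independent groups of n = 554 each: d_min = (z_{α/2} + z_β)·√(2/n).
z-sum = 1.645 + 0.842 = 2.487.
d_min = 2.487 × √(2/554) = 2.487 × 0.0601 = 0.149.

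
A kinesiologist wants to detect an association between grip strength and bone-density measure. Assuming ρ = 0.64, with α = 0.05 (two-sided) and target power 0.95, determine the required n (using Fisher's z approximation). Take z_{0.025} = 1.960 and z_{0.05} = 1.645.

Fisher's z: C = ½·ln((1+r)/(1−r)) = ½·ln(4.5556) = 0.7582.
n = ((z_{α/2} + z_β)/C)² + 3.
(1.960 + 1.645) / 0.7582 = 3.605 / 0.7582 = 4.755.
n = 4.755² + 3 = 22.61 + 3 = 25.6.
Round up.

n = 26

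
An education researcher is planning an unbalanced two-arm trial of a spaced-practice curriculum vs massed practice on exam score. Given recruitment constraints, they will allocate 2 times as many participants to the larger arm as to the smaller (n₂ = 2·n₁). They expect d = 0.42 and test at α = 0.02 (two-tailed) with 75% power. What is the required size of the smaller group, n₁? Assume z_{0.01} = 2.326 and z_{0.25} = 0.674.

With allocation ratio k = n₂/n₁ = 2, Var(x̄₁−x̄₂) = σ²(1/n₁ + 1/(k·n₁)) = σ²·(k+1)/(k·n₁).
So n₁ = (1 + 1/k)·((z_{α/2} + z_β)/d)² = 1.500 × (3.000/0.42)².
n₁ = 1.500 × 51.02 = 76.5.
Round up: n₁ = 77, giving n₂ = 2 × 77 = 154.

n₁ = 77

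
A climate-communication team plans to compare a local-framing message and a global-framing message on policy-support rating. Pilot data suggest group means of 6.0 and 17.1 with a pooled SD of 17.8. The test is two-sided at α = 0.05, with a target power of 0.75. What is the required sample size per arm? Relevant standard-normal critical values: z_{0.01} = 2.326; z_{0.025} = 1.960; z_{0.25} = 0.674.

n = 36 per group

Cohen's d = |M₁ − M₂| / SD_pooled = |6.0 − 17.1| / 17.8 = 11.1 / 17.8 = 0.624.
For two independent groups with equal n: n = 2·((z_{α/2} + z_β) / d)².
z_{α/2} + z_β = 1.960 + 0.674 = 2.634.
n = 2 × (2.634 / 0.624)² = 2 × 4.221² = 2 × 17.82 = 35.6.
Round up to the next whole participant.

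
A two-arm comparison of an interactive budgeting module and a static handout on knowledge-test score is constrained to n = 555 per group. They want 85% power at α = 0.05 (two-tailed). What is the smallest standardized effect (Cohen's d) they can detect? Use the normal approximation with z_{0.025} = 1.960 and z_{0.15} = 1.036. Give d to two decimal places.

d_min ≈ 0.18

For two independent groups of n = 555 each: d_min = (z_{α/2} + z_β)·√(2/n).
z-sum = 1.960 + 1.036 = 2.996.
d_min = 2.996 × √(2/555) = 2.996 × 0.0600 = 0.180.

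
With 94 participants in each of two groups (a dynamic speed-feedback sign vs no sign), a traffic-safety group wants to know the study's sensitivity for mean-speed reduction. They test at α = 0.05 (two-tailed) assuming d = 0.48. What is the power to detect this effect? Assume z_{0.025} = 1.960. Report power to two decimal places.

power ≈ 0.91

For two equal groups, power = Φ(d·√(n/2) − z_{α/2}).
d·√(n/2) = 0.48 × √(94/2) = 0.48 × 6.856 = 3.291.
z_β = 3.291 − 1.960 = 1.331.
Power = Φ(1.331) = 0.908.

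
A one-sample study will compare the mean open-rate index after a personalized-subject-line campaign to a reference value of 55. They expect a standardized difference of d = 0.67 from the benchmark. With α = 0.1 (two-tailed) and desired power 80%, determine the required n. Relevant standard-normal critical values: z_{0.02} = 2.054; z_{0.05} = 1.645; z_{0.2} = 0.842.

For a one-sample test: n = ((z_{α/2} + z_β) / d)².
z_{α/2} + z_β = 1.645 + 0.842 = 2.487.
n = (2.487 / 0.67)² = 3.712² = 13.78.
Round up.

n = 14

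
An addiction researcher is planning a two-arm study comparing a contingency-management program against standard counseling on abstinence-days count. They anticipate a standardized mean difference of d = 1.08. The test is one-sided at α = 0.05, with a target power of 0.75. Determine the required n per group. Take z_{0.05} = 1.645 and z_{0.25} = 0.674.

n = 10 per group

For two independent groups with equal n: n = 2·((z_{α} + z_β) / d)².
z_{α} + z_β = 1.645 + 0.674 = 2.319.
n = 2 × (2.319 / 1.08)² = 2 × 2.147² = 2 × 4.61 = 9.2.
Round up to the next whole participant.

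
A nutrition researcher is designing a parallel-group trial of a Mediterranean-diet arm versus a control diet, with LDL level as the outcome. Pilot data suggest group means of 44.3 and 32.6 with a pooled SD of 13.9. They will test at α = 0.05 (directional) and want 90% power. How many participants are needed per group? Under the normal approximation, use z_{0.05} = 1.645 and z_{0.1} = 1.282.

Cohen's d = |M₁ − M₂| / SD_pooled = |44.3 − 32.6| / 13.9 = 11.7 / 13.9 = 0.842.
For two independent groups with equal n: n = 2·((z_{α} + z_β) / d)².
z_{α} + z_β = 1.645 + 1.282 = 2.927.
n = 2 × (2.927 / 0.842)² = 2 × 3.476² = 2 × 12.08 = 24.2.
Round up to the next whole participant.

n = 25 per group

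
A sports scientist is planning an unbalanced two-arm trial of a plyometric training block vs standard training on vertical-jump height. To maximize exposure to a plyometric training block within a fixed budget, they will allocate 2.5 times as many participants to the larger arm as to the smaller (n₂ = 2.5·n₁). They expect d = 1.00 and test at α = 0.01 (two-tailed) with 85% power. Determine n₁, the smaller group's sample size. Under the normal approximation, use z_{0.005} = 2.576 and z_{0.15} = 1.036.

With allocation ratio k = n₂/n₁ = 2.5, Var(x̄₁−x̄₂) = σ²(1/n₁ + 1/(k·n₁)) = σ²·(k+1)/(k·n₁).
So n₁ = (1 + 1/k)·((z_{α/2} + z_β)/d)² = 1.400 × (3.612/1.00)².
n₁ = 1.400 × 13.05 = 18.3.
Round up: n₁ = 19, giving n₂ = ⌈2.5 × 19⌉ = ⌈47.5⌉ = 48.

n₁ = 19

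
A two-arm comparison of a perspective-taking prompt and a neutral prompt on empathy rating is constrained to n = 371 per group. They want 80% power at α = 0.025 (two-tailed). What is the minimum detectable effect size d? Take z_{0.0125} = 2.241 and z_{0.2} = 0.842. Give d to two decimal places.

For two independent groups of n = 371 each: d_min = (z_{α/2} + z_β)·√(2/n).
z-sum = 2.241 + 0.842 = 3.083.
d_min = 3.083 × √(2/371) = 3.083 × 0.0734 = 0.226.

d_min ≈ 0.23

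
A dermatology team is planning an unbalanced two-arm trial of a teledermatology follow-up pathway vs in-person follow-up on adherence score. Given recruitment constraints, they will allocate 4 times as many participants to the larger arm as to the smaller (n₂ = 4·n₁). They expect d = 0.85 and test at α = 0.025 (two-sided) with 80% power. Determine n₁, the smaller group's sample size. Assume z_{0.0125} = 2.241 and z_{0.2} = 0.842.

With allocation ratio k = n₂/n₁ = 4, Var(x̄₁−x̄₂) = σ²(1/n₁ + 1/(k·n₁)) = σ²·(k+1)/(k·n₁).
So n₁ = (1 + 1/k)·((z_{α/2} + z_β)/d)² = 1.250 × (3.083/0.85)².
n₁ = 1.250 × 13.16 = 16.4.
Round up: n₁ = 17, giving n₂ = 4 × 17 = 68.

n₁ = 17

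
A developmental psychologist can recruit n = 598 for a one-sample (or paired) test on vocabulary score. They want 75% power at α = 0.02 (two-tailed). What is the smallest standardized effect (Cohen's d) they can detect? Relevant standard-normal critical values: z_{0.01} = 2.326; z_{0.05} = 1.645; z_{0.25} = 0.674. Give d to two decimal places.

d_min ≈ 0.12

For a single sample (or paired design) of n = 598: d_min = (z_{α/2} + z_β)/√n.
z-sum = 2.326 + 0.674 = 3.000.
d_min = 3.000 / √598 = 3.000 / 24.454 = 0.123.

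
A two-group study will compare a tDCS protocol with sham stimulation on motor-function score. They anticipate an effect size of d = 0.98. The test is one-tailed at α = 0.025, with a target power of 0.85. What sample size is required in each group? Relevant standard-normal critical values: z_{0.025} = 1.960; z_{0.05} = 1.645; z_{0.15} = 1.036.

For two independent groups with equal n: n = 2·((z_{α} + z_β) / d)².
z_{α} + z_β = 1.960 + 1.036 = 2.996.
n = 2 × (2.996 / 0.98)² = 2 × 3.057² = 2 × 9.35 = 18.7.
Round up to the next whole participant.

n = 19 per group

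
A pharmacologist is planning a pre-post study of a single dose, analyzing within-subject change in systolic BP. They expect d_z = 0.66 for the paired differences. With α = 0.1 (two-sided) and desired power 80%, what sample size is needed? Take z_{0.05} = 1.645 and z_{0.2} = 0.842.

n = 15 pairs

For a paired (one-sample on differences) test: n = ((z_{α/2} + z_β) / d)².
z_{α/2} + z_β = 1.645 + 0.842 = 2.487.
n = (2.487 / 0.66)² = 3.768² = 14.20.
Round up.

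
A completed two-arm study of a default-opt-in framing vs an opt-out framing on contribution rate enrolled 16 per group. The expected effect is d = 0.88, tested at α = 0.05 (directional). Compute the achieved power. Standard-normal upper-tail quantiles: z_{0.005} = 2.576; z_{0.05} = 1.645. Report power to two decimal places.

power ≈ 0.80

For two equal groups, power = Φ(d·√(n/2) − z_{α}).
d·√(n/2) = 0.88 × √(16/2) = 0.88 × 2.828 = 2.489.
z_β = 2.489 − 1.645 = 0.844.
Power = Φ(0.844) = 0.801.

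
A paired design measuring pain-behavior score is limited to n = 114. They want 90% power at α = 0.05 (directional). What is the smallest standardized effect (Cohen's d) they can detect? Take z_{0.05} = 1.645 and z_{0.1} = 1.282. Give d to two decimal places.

d_min ≈ 0.27

For a single sample (or paired design) of n = 114: d_min = (z_{α} + z_β)/√n.
z-sum = 1.645 + 1.282 = 2.927.
d_min = 2.927 / √114 = 2.927 / 10.677 = 0.274.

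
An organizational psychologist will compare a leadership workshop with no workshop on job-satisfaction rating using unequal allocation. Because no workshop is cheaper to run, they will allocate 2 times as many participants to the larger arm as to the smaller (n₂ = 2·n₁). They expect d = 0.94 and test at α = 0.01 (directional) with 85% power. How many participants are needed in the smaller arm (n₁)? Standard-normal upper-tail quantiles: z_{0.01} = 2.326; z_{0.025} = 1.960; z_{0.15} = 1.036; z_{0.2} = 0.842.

n₁ = 20

With allocation ratio k = n₂/n₁ = 2, Var(x̄₁−x̄₂) = σ²(1/n₁ + 1/(k·n₁)) = σ²·(k+1)/(k·n₁).
So n₁ = (1 + 1/k)·((z_{α} + z_β)/d)² = 1.500 × (3.362/0.94)².
n₁ = 1.500 × 12.79 = 19.2.
Round up: n₁ = 20, giving n₂ = 2 × 20 = 40.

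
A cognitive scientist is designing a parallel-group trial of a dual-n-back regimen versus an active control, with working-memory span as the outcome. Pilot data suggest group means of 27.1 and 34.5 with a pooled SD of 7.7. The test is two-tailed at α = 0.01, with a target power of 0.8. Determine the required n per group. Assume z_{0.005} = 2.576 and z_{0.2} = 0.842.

n = 26 per group

Cohen's d = |M₁ − M₂| / SD_pooled = |27.1 − 34.5| / 7.7 = 7.4 / 7.7 = 0.961.
For two independent groups with equal n: n = 2·((z_{α/2} + z_β) / d)².
z_{α/2} + z_β = 2.576 + 0.842 = 3.418.
n = 2 × (3.418 / 0.961)² = 2 × 3.557² = 2 × 12.65 = 25.3.
Round up to the next whole participant.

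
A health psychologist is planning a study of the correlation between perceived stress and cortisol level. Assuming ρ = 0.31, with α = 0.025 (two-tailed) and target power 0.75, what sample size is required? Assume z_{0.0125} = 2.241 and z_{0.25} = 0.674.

Fisher's z: C = ½·ln((1+r)/(1−r)) = ½·ln(1.8986) = 0.3205.
n = ((z_{α/2} + z_β)/C)² + 3.
(2.241 + 0.674) / 0.3205 = 2.915 / 0.3205 = 9.095.
n = 9.095² + 3 = 82.72 + 3 = 85.7.
Round up.

n = 86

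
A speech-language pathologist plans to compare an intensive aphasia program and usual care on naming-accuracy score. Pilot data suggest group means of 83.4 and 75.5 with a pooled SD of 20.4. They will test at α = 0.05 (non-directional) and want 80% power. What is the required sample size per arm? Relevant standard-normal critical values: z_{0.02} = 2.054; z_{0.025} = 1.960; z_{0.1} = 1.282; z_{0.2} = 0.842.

Cohen's d = |M₁ − M₂| / SD_pooled = |83.4 − 75.5| / 20.4 = 7.9 / 20.4 = 0.387.
For two independent groups with equal n: n = 2·((z_{α/2} + z_β) / d)².
z_{α/2} + z_β = 1.960 + 0.842 = 2.802.
n = 2 × (2.802 / 0.387)² = 2 × 7.240² = 2 × 52.42 = 104.8.
Round up to the next whole participant.

n = 105 per group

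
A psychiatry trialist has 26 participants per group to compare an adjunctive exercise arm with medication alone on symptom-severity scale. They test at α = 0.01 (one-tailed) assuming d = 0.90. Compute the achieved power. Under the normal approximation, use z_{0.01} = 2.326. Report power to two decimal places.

power ≈ 0.82

For two equal groups, power = Φ(d·√(n/2) − z_{α}).
d·√(n/2) = 0.90 × √(26/2) = 0.90 × 3.606 = 3.245.
z_β = 3.245 − 2.326 = 0.919.
Power = Φ(0.919) = 0.821.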